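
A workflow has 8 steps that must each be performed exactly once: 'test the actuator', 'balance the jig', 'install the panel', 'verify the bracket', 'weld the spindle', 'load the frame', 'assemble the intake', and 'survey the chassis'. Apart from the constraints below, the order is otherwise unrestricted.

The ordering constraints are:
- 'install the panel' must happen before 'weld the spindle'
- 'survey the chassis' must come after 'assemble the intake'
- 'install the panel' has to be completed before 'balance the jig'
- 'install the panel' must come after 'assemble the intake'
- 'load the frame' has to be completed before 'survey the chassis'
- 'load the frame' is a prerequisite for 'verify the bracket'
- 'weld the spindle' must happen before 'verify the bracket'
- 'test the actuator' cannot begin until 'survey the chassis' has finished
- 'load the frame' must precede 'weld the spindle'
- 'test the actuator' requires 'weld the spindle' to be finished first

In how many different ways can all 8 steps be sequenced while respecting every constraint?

96

2 steps have no prerequisites ('load the frame', 'assemble the intake'), so any of them could come first.
Systematically extending each partial ordering one step at a time and counting, there are 96 complete orderings.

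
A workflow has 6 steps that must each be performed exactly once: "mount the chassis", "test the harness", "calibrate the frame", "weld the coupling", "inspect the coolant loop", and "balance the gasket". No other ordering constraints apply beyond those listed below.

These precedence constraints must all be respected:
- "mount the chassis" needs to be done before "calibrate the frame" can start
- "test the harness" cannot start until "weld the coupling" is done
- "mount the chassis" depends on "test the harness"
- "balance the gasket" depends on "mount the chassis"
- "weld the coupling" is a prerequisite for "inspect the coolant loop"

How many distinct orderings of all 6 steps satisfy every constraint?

10

Only "weld the coupling" has no prerequisites, so it must go first.
Enumerating by repeatedly choosing an available step (one whose prerequisites are all placed) gives 10 distinct complete orderings.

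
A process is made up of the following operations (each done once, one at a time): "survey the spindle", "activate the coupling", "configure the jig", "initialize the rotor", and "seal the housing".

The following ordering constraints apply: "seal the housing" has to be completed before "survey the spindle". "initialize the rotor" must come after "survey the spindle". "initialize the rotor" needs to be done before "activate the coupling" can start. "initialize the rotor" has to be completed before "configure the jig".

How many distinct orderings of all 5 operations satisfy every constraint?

2

"seal the housing" is the only operation with nothing required before it, so every ordering starts there.
Enumerating by repeatedly choosing an available operation (one whose prerequisites are all placed) gives 2 distinct complete orderings.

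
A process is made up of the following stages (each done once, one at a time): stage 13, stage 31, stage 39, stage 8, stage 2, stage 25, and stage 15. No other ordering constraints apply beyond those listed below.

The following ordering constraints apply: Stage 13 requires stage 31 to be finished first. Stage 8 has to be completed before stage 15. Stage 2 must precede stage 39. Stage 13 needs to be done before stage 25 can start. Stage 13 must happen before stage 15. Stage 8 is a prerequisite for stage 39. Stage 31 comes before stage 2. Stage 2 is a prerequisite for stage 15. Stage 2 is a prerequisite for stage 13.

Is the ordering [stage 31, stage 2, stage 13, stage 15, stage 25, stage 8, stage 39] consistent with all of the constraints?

The sequence places stage 15 ahead of stage 8.
Since stage 8 is required before stage 15, the ordering is invalid.

No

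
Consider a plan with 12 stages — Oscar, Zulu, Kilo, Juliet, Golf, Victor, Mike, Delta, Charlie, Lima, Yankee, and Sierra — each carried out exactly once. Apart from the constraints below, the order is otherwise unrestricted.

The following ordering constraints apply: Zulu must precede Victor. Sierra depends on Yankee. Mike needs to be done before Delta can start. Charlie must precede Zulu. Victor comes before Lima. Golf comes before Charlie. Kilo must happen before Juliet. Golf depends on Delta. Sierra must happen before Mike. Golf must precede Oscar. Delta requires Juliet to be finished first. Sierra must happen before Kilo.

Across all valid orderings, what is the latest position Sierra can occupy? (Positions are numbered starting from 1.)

The stages that are forced after Sierra, directly or by a chain of constraints, are Oscar, Zulu, Kilo, Juliet, Golf, Victor, Mike, Delta, Charlie, Lima. That's 10 stages.
So at least 10 stages follow Sierra, putting Sierra no later than position 2. That position is achievable by scheduling everything else first.

2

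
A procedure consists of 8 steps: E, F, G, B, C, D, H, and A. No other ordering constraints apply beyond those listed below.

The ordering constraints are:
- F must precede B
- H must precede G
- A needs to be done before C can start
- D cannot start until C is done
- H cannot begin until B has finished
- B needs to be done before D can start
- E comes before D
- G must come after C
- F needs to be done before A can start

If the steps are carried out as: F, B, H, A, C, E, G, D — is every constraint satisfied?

Going through the constraints one by one, each required predecessor appears earlier in the sequence than its dependent — e.g. B (position 2) is before D (position 8), as required.

Yes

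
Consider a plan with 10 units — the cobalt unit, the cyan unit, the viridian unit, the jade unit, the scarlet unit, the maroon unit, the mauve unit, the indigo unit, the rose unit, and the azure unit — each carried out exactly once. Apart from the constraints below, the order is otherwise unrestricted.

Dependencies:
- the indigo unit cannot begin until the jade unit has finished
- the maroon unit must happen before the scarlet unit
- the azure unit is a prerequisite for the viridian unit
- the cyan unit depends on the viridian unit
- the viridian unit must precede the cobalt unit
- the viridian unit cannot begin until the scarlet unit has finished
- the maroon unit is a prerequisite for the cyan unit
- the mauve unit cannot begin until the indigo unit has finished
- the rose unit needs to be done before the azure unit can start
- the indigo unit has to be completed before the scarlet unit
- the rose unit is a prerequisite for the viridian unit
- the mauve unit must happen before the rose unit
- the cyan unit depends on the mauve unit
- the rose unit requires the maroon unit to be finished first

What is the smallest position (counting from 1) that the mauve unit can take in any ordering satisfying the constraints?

3

The units that are forced before the mauve unit, directly or transitively, are the jade unit, the indigo unit. That's 2 units.
So at minimum 2 units come before the mauve unit, putting the mauve unit no earlier than position 3. That position is achievable by scheduling exactly those predecessors first.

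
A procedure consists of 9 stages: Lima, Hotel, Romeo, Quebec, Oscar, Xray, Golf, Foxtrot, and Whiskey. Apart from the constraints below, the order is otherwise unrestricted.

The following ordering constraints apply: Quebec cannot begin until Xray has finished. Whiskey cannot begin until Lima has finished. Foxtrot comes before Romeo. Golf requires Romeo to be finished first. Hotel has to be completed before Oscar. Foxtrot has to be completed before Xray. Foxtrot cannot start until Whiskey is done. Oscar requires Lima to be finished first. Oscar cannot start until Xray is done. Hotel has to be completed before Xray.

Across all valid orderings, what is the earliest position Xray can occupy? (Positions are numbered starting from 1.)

5

Working backwards through the constraints from Xray, its full set of required predecessors is Lima, Hotel, Foxtrot, Whiskey — 4 of them.
So at minimum 4 stages come before Xray, putting Xray no earlier than position 5. That position is achievable by scheduling exactly those predecessors first.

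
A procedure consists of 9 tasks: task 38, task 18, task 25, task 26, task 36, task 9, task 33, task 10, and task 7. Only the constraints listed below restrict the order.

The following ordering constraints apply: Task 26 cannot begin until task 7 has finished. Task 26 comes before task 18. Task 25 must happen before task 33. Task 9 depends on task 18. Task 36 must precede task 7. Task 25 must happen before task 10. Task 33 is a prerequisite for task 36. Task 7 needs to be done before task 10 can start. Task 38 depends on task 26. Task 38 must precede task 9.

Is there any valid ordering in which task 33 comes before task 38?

Yes

Task 33 is actually forced before task 38 by the constraints, so certainly some valid ordering has task 33 first.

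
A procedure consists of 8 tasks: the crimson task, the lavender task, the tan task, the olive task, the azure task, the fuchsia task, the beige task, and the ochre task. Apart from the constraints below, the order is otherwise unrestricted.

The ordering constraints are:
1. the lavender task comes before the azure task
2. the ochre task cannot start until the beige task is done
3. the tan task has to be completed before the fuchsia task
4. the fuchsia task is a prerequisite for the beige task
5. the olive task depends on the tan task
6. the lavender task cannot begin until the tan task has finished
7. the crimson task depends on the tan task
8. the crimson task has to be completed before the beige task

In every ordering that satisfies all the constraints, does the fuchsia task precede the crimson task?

No

Nothing in the constraints links the fuchsia task and the crimson task; they are unordered relative to each other.
So the fuchsia task can come before the crimson task or after — it is not forced.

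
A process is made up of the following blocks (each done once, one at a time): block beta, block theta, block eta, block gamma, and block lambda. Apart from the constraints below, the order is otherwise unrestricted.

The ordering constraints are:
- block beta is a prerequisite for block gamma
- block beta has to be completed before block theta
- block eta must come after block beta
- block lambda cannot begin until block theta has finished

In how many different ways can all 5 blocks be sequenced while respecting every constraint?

Block beta is the only block with nothing required before it, so every ordering starts there.
Counting all ways to extend the partial order to a total order gives 12.

12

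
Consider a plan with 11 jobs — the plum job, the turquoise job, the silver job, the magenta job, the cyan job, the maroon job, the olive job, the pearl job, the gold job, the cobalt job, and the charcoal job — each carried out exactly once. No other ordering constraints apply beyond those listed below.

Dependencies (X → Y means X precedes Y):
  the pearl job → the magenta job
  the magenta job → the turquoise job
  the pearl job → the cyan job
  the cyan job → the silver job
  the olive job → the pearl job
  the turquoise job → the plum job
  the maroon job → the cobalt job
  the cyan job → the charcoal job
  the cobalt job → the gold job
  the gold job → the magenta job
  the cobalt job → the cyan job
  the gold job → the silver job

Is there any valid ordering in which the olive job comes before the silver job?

Every valid ordering already has the olive job before the silver job (the constraints require it), so in particular at least one does.

Yes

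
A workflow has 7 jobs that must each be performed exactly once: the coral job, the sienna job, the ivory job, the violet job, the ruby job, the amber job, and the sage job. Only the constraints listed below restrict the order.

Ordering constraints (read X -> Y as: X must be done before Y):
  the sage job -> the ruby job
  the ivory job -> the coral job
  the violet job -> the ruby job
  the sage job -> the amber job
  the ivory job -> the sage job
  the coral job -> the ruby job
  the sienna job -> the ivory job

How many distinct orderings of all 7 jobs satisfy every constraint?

28

The jobs with no prerequisites are the sienna job, the violet job; any of them can be placed first.
Enumerating by repeatedly choosing an available job (one whose prerequisites are all placed) gives 28 distinct complete orderings.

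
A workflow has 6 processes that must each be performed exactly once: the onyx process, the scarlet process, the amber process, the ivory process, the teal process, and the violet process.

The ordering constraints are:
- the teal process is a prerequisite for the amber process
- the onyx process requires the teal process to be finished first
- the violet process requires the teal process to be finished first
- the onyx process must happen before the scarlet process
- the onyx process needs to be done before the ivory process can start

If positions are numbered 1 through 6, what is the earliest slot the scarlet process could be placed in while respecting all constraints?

Working backwards through the constraints from the scarlet process, its full set of required predecessors is the onyx process, the teal process — 2 of them.
So at minimum 2 processes come before the scarlet process, putting the scarlet process no earlier than position 3. That position is achievable by scheduling exactly those predecessors first.

3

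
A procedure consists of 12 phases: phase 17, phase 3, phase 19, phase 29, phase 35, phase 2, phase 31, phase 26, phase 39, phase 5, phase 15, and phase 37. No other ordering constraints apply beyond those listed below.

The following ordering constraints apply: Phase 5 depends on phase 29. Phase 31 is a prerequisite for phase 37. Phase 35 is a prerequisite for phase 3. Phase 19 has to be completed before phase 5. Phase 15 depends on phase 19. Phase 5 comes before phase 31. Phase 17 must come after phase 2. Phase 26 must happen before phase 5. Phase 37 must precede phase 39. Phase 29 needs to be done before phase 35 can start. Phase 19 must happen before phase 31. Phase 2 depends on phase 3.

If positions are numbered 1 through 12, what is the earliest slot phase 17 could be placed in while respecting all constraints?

5

Working backwards through the constraints from phase 17, its full set of required predecessors is phase 3, phase 29, phase 35, phase 2 — 4 of them.
With 4 mandatory predecessors, the earliest phase 17 can sit is position 4+1 = 5, and placing just those 4 first achieves it.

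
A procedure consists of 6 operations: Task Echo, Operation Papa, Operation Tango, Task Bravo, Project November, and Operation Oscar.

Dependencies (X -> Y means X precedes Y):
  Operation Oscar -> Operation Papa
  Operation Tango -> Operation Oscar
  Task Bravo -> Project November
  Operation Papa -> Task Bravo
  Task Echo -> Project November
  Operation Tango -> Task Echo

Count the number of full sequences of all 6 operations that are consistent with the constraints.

4

Operation Tango is the only operation with nothing required before it, so every ordering starts there.
Systematically extending each partial ordering one operation at a time and counting, there are 4 complete orderings.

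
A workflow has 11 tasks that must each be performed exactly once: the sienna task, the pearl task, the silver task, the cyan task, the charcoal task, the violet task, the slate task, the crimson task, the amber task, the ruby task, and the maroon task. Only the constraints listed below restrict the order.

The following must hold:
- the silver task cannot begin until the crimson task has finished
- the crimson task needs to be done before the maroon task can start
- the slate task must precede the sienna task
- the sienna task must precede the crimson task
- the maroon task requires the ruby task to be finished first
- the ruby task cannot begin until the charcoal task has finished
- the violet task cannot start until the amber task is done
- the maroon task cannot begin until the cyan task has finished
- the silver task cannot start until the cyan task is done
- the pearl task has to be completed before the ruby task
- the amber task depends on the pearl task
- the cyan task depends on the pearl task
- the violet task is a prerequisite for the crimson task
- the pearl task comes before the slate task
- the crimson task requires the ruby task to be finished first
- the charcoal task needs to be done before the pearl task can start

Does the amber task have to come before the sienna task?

No

No chain of constraints connects the amber task to the sienna task in either direction.
So the amber task can come before the sienna task or after — it is not forced.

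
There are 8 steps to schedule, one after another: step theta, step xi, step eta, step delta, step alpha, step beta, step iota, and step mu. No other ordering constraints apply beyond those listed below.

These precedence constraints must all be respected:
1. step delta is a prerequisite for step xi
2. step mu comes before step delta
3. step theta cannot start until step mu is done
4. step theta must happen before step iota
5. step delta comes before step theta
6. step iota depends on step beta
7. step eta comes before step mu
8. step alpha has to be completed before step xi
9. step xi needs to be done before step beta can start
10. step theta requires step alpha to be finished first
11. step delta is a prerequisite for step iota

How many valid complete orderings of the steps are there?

2 steps have no prerequisites (step eta, step alpha), so any of them could come first.
Counting all ways to extend the partial order to a total order gives 12.

12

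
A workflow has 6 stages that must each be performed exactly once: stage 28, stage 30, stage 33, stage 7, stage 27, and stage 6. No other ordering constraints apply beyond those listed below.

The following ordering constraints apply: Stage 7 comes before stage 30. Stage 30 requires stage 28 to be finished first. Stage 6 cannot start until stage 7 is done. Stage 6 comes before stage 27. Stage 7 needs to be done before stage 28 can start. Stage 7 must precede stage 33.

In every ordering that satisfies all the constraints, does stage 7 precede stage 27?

Yes

Chaining the stated constraints: stage 7 → stage 6 → stage 27.
That forces stage 7 before stage 27 in every valid schedule.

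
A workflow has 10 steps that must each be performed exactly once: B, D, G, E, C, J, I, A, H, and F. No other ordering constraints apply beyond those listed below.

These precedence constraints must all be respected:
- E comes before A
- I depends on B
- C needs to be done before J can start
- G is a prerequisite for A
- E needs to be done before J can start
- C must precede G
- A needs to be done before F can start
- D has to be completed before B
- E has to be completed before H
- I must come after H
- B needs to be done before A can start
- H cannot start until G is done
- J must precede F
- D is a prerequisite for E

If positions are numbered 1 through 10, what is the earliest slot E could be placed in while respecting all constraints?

2

The only step forced before E (directly or transitively) is D.
So at minimum 1 step comes before E, putting E no earlier than position 2. That position is achievable by scheduling exactly that predecessor first.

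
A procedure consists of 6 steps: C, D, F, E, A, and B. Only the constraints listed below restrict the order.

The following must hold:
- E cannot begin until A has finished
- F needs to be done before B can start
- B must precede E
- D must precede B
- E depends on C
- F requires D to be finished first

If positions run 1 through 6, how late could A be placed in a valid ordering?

The only step forced after A (directly or by a chain) is E.
So at least 1 step follows A, putting A no later than position 5. That position is achievable by scheduling everything else first.

5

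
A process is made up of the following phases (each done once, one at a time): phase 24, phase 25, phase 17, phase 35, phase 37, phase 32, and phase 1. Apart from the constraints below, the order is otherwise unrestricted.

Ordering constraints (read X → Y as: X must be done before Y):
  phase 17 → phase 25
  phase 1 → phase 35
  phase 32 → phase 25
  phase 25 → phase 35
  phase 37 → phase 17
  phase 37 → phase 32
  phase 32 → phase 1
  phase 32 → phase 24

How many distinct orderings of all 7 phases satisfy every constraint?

Phase 37 is the only phase with nothing required before it, so every ordering starts there.
Enumerating by repeatedly choosing an available phase (one whose prerequisites are all placed) gives 23 distinct complete orderings.

23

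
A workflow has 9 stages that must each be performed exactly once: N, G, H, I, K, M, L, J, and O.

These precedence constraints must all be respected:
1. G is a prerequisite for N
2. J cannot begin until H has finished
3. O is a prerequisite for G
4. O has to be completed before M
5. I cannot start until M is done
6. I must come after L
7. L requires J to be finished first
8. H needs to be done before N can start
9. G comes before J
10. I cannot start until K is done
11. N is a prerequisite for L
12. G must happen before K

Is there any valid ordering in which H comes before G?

Nothing in the constraints forces G before H — there is no chain from G to H.
So a valid ordering placing H earlier than G exists.

Yes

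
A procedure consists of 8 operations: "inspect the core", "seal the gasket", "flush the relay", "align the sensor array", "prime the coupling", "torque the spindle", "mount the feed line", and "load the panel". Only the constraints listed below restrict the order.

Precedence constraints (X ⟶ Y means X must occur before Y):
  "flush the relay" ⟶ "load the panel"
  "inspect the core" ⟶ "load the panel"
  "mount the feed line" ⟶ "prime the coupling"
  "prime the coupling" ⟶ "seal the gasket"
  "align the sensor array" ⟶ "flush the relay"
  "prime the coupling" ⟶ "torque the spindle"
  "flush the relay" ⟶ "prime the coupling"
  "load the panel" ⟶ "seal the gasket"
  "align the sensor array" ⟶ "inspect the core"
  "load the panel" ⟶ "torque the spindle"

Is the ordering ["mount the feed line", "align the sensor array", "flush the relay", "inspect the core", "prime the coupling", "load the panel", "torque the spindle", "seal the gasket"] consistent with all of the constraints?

Checking each listed constraint against this order: for instance, "mount the feed line" is in position 1 and "prime the coupling" in position 5, so that constraint holds — and the remaining constraints check out the same way.

Yes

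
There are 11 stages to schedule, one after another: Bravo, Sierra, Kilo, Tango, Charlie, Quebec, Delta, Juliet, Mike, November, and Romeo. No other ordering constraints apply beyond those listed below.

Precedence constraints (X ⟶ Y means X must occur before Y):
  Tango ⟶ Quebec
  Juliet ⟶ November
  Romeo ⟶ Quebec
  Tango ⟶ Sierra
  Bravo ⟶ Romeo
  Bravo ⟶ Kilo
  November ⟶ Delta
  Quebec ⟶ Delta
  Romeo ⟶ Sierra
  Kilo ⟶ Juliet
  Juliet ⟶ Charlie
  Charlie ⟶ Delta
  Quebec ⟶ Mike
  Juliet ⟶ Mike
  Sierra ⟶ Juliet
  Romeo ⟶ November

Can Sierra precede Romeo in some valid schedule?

No

There is a dependency chain Romeo → Sierra, so Sierra always comes after Romeo.
So no valid ordering can have Sierra before Romeo.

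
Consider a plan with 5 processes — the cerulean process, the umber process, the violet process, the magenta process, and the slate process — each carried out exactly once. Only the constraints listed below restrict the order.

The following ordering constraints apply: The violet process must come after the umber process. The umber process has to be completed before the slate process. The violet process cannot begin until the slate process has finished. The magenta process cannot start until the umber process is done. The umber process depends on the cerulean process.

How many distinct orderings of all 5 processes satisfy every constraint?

3

Only the cerulean process has no prerequisites, so it must go first.
Systematically extending each partial ordering one process at a time and counting, there are 3 complete orderings.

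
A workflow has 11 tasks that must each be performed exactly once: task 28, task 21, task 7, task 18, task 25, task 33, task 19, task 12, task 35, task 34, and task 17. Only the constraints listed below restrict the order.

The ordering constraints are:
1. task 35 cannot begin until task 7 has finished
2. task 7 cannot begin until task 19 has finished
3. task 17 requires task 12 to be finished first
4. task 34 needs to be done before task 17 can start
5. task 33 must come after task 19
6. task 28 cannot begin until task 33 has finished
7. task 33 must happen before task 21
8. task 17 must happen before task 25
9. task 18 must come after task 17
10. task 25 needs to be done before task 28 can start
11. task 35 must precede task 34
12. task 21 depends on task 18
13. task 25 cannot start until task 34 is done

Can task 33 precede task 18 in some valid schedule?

No chain of constraints runs from task 18 to task 33, so task 18 is not required to come first.
That means at least one valid schedule has task 33 before task 18.

Yes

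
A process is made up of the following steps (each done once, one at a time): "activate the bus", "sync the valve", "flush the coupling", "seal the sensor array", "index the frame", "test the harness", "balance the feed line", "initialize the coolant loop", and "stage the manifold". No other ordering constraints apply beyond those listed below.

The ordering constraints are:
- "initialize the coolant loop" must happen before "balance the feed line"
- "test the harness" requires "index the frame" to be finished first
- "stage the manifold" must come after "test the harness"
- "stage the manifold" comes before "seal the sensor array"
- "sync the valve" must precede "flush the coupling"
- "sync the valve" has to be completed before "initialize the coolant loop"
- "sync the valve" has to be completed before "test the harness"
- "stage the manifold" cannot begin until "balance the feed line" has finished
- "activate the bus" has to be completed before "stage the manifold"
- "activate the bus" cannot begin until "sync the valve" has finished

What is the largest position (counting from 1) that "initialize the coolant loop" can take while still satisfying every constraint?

Every step that must follow "initialize the coolant loop" has to come after it. Tracing all chains starting from "initialize the coolant loop", those steps are: "seal the sensor array", "balance the feed line", "stage the manifold" — 3 in total.
So at least 3 steps follow "initialize the coolant loop", putting "initialize the coolant loop" no later than position 6. That position is achievable by scheduling everything else first.

6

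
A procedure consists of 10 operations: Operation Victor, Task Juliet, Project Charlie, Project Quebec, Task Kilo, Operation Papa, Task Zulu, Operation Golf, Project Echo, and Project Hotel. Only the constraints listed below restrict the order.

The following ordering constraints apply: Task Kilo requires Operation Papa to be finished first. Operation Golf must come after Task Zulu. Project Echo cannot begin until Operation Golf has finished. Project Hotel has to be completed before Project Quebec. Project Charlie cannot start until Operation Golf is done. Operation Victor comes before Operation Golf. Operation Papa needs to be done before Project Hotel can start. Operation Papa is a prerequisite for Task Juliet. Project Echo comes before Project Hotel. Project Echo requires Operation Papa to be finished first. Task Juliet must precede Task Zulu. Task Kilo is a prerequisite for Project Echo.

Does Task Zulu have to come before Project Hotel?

There is a constraint chain Task Zulu → Operation Golf → Project Echo → Project Hotel.
That forces Task Zulu before Project Hotel in every valid schedule.

Yes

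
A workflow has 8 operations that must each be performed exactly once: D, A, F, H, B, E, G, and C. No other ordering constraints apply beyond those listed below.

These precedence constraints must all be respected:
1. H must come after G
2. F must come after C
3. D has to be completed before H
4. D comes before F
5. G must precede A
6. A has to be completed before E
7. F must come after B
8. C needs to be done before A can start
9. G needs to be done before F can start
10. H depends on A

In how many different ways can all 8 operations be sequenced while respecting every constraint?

The operations with no prerequisites are D, B, G, C; any of them can be placed first.
Counting all ways to extend the partial order to a total order gives 362.

362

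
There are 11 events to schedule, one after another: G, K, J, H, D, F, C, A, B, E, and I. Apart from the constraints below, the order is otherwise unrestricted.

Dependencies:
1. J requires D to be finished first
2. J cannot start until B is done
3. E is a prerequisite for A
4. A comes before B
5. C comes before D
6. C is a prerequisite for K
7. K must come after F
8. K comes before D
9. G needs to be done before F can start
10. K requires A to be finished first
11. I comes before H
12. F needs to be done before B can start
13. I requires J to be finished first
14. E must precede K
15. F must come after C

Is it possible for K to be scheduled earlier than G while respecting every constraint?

Following G → F → K, G must precede K in every valid ordering.
So no valid ordering can have K before G.

No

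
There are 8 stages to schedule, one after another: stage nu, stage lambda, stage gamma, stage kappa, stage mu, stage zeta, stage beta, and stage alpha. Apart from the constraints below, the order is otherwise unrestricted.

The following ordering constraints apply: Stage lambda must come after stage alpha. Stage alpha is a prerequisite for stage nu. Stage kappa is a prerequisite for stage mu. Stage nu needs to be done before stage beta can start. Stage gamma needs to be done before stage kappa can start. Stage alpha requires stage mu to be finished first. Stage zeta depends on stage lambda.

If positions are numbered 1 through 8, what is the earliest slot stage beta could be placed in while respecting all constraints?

6

Working backwards through the constraints from stage beta, its full set of required predecessors is stage nu, stage gamma, stage kappa, stage mu, stage alpha — 5 of them.
So at minimum 5 stages come before stage beta, putting stage beta no earlier than position 6. That position is achievable by scheduling exactly those predecessors first.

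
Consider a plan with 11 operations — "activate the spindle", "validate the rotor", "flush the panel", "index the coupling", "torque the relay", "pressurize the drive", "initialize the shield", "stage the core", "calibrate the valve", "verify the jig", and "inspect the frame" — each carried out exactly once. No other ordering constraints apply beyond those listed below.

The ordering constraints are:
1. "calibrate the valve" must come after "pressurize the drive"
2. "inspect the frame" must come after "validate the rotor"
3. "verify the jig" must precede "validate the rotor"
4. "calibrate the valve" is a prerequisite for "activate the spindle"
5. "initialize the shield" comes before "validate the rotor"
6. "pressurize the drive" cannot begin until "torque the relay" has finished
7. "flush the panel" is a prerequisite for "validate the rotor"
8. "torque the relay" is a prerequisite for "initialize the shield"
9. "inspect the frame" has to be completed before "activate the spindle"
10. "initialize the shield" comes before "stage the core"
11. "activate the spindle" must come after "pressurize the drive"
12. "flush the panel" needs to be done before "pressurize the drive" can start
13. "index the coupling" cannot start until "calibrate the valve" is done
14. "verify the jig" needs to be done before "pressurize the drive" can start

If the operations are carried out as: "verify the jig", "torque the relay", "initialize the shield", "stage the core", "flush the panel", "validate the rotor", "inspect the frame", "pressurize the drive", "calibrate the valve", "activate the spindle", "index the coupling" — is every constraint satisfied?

Yes

Every stated constraint is respected: "verify the jig" sits at position 1, ahead of "pressurize the drive" at position 8, and each of the other listed pairs likewise has the predecessor earlier in the sequence.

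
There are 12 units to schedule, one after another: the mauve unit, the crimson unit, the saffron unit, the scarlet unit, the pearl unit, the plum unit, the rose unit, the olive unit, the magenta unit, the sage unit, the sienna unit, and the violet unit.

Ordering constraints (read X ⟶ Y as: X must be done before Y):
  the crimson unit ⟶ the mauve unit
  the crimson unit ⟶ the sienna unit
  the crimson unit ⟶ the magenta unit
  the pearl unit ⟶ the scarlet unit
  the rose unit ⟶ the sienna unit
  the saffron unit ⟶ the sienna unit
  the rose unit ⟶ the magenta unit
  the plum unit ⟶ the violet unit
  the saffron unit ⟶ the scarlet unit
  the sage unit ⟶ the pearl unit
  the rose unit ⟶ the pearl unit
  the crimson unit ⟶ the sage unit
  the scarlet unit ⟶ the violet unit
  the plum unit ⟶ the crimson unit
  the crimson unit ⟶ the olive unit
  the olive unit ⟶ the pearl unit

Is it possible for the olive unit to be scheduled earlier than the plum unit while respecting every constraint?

Following the plum unit → the crimson unit → the olive unit, the plum unit must precede the olive unit in every valid ordering.
Hence the olive unit can never be scheduled before the plum unit.

No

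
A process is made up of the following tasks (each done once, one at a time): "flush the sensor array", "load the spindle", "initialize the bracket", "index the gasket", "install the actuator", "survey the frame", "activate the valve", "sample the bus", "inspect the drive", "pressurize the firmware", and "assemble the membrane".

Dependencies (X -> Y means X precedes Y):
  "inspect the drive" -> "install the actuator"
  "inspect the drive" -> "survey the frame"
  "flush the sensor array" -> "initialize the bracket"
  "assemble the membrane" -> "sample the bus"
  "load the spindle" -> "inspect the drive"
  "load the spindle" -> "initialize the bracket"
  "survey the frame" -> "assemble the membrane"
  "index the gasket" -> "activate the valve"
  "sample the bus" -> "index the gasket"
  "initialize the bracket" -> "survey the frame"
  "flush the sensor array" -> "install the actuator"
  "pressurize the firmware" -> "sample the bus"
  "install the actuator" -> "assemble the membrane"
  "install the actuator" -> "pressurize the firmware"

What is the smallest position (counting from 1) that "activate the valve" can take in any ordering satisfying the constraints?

11

Every task that must precede "activate the valve" has to come before it. Tracing all chains that end at "activate the valve", those tasks are: "flush the sensor array", "load the spindle", "initialize the bracket", "index the gasket", "install the actuator", "survey the frame", "sample the bus", "inspect the drive", "pressurize the firmware", "assemble the membrane" — 10 in total.
With 10 mandatory predecessors, the earliest "activate the valve" can sit is position 10+1 = 11, and placing just those 10 first achieves it.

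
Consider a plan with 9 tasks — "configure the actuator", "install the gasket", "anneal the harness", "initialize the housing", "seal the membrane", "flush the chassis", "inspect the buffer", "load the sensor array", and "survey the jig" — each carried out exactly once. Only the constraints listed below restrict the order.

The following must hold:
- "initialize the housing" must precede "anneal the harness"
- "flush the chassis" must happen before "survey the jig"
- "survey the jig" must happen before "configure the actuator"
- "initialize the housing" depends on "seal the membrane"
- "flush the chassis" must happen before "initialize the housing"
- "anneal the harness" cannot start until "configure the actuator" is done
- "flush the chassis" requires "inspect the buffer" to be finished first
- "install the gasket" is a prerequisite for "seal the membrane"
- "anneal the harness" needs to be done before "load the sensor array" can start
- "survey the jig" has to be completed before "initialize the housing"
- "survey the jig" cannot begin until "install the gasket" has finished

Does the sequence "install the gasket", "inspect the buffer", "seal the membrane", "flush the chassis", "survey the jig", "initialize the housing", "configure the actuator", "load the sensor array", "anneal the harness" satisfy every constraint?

No

The sequence places "load the sensor array" ahead of "anneal the harness".
That contradicts the constraint that "anneal the harness" must precede "load the sensor array".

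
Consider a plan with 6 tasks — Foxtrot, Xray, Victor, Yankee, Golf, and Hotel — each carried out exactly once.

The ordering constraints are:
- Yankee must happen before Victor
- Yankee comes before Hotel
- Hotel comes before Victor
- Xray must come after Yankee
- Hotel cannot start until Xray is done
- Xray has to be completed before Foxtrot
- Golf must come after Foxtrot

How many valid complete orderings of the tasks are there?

Yankee is the only task with nothing required before it, so every ordering starts there.
Counting all ways to extend the partial order to a total order gives 6.

6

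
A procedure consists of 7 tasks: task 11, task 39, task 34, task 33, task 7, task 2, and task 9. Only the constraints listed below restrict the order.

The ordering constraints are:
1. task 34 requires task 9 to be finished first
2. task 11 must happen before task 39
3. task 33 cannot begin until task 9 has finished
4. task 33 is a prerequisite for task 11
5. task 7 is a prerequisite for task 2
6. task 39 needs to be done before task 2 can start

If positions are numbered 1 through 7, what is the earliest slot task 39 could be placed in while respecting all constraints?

4

The tasks that are forced before task 39, directly or transitively, are task 11, task 33, task 9. That's 3 tasks.
So at minimum 3 tasks come before task 39, putting task 39 no earlier than position 4. That position is achievable by scheduling exactly those predecessors first.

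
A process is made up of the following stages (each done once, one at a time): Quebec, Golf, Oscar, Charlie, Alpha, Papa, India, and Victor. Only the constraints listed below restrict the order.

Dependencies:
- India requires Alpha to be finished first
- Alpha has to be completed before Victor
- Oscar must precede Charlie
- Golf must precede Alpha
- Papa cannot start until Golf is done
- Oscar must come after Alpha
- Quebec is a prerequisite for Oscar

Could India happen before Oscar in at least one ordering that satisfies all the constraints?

Yes

Nothing in the constraints forces Oscar before India — there is no chain from Oscar to India.
So a valid ordering placing India earlier than Oscar exists.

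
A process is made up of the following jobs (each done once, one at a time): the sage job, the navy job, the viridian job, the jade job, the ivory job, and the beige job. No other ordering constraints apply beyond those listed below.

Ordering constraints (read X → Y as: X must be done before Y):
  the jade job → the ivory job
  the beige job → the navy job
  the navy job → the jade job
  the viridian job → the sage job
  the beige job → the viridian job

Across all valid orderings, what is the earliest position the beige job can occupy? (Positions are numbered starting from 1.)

No constraint forces any other job before the beige job, so it can be placed first.

1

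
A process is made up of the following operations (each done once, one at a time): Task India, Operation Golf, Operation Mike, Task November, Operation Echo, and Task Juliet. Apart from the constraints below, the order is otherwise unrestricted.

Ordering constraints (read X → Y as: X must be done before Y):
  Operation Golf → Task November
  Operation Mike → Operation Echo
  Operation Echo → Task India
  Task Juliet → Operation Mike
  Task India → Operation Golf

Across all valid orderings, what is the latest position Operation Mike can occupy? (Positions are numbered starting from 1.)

2

Every operation that must follow Operation Mike has to come after it. Tracing all chains starting from Operation Mike, those operations are: Task India, Operation Golf, Task November, Operation Echo — 4 in total.
With 4 mandatory successors out of 6 operations total, the latest slot for Operation Mike is 6−4 = 2, and it's reachable by doing all non-successors before Operation Mike.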